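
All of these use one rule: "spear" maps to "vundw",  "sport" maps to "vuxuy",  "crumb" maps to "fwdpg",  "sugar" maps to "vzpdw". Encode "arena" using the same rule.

dwnqf

Shifts by position in spear: pos 0: s→v (+3), pos 1: p→u (+5), pos 2: e→n (+9), pos 3: a→d (+3), pos 4: r→w (+5) — repeating every 3. The shifts repeat in a cycle of length 3: positions 0,1,… shift by +3, +5, +9, then the pattern repeats.
For arena: a+3=d, r+5=w, e+9=n, n+3=q, a+5=f.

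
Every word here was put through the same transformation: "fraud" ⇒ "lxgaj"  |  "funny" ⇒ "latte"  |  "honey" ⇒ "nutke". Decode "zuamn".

Compare letters: f→l is +6, r→x is +6, a→g is +6 — a constant shift. Each letter is shifted forward by 6 in the alphabet (a Caesar shift of +6).
Undoing it on zuamn: z−6=t, u−6=o, a−6=u, m−6=g, n−6=h.

tough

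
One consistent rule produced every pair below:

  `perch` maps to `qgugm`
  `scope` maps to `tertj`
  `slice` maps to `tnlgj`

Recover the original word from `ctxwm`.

In perch: p→q is +1, e→g is +2, r→u is +3, c→g is +4 — the shift increases by 1 each position. Letter i (0-indexed) is shifted by i+1, so successive shifts are 1, 2, 3, ….
Undoing it on ctxwm: c−1=b, t−2=r, x−3=u, w−4=s, m−5=h.

brush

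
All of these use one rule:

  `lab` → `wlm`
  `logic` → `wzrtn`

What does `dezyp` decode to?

stone

Compare letters: l→w is +11, a→l is +11, b→m is +11 — a constant shift. It's a constant shift of +11 (ROT11).
Undoing it on dezyp: d−11=s, e−11=t, z−11=o, y−11=n, p−11=e.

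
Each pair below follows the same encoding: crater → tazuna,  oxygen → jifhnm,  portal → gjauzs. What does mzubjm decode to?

c(2)→t(19) and r(17)→a(0) fit y≡23x+25 (mod 26); the inverse of 23 mod 26 is 17. Each letter's alphabet position (a=0..z=25) is mapped through 23·x+25 mod 26 — an affine cipher.
Reversing it on mzubjm: m(12)→17·(12−25)≡13=n; z(25)→17·(25−25)≡0=a; u(20)→17·(20−25)≡19=t; b(1)→17·(1−25)≡8=i; j(9)→17·(9−25)≡14=o; m(12)→17·(12−25)≡13=n (all mod 26).

nation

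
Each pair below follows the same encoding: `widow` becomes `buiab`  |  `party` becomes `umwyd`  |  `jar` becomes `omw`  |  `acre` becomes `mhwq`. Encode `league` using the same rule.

The shift depends on letter class: consonant w→b is +5, but vowel i→u is +12. Two shifts are in play — +12 for a/e/i/o/u, +5 for every other letter.
On league: l(cons)+5=q, e(vowel)+12=q, a(vowel)+12=m, g(cons)+5=l, u(vowel)+12=g, e(vowel)+12=q.

qqmlgq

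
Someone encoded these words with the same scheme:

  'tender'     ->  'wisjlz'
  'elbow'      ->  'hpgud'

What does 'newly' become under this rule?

In tender: t→w is +3, e→i is +4, n→s is +5, d→j is +6 — the shift increases by 1 each position. Each letter shifts forward by (position + 3), i.e. 3, 4, 5, … — the shift grows by one for each successive letter.
On newly: n+3=q, e+4=i, w+5=b, l+6=r, y+7=f.

qibrf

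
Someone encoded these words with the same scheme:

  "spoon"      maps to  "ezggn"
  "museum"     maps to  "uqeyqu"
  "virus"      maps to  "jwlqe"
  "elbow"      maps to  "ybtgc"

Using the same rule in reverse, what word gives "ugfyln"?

modern

s(18)→e(4) and p(15)→z(25) fit y≡19x+0 (mod 26); the inverse of 19 mod 26 is 11. This is an affine cipher: with a=0,…,z=25, each position x becomes (19x+0) mod 26.
Reversing it on ugfyln: u(20)→11·(20−0)≡12=m; g(6)→11·(6−0)≡14=o; f(5)→11·(5−0)≡3=d; y(24)→11·(24−0)≡4=e; l(11)→11·(11−0)≡17=r; n(13)→11·(13−0)≡13=n (all mod 26).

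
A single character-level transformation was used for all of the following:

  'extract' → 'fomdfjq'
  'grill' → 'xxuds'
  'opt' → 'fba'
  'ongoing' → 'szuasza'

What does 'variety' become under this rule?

kfqudmh

The output letters match the input read backwards, each shifted +12: extract reversed is tcartxe. Two steps: reverse the string, then apply a Caesar shift of +12.
Applying it to variety: reverse → yteirav; then shift: y+12=k, t+12=f, e+12=q, i+12=u, r+12=d, a+12=m, v+12=h.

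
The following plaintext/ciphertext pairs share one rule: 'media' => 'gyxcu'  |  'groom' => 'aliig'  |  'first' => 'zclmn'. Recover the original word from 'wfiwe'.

clock

It's a constant shift of +20 (ROT20).
Undoing it on wfiwe: w−20=c, f−20=l, i−20=o, w−20=c, e−20=k.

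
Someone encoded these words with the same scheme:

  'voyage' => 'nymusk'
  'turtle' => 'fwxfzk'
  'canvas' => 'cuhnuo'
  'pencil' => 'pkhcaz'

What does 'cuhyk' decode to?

This is an affine cipher: with a=0,…,z=25, each position x becomes (17x+20) mod 26.
Undoing it on cuhyk: c(2)→23·(2−20)≡2=c; u(20)→23·(20−20)≡0=a; h(7)→23·(7−20)≡13=n; y(24)→23·(24−20)≡14=o; k(10)→23·(10−20)≡4=e (all mod 26).

canoe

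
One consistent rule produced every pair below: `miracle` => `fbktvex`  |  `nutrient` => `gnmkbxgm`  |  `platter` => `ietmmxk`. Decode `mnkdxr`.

This is a Caesar cipher with shift 19.
Undoing it on mnkdxr: m−19=t, n−19=u, k−19=r, d−19=k, x−19=e, r−19=y.

turkey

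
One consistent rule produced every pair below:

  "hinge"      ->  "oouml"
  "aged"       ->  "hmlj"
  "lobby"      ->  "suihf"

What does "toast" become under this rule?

auhya

Shifts by position in hinge: pos 0: h→o (+7), pos 1: i→o (+6), pos 2: n→u (+7), pos 3: g→m (+6) — repeating every 2. It's a Vigenère-style cipher with numeric key [7,6]: position i shifts by key[i mod 2].
Applying it to toast: t+7=a, o+6=u, a+7=h, s+6=y, t+7=a.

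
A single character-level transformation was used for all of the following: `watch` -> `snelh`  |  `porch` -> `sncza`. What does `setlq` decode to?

faith

The output letters match the input read backwards, each shifted +11: watch reversed is hctaw. Two steps: reverse the string, then apply a Caesar shift of +11.
Reversing it on setlq: shift back: s−11=h, e−11=t, t−11=i, l−11=a, q−11=f → htiaf; then reverse → faith.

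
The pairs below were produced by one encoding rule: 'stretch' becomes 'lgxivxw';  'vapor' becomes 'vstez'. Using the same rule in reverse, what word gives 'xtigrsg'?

concept

The output letters match the input read backwards, each shifted +4: stretch reversed is hcterts. Two steps: reverse the string, then apply a Caesar shift of +4.
Undoing it on xtigrsg: shift back: x−4=t, t−4=p, i−4=e, g−4=c, r−4=n, s−4=o, g−4=c → tpecnoc; then reverse → concept.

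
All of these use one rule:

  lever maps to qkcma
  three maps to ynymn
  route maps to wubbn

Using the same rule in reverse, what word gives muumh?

honey

In lever: l→q is +5, e→k is +6, v→c is +7, e→m is +8 — the shift increases by 1 each position. The shift increases by 1 at each position, starting from +5: 5, 6, 7, ….
Decoding muumh: m−5=h, u−6=o, u−7=n, m−8=e, h−9=y.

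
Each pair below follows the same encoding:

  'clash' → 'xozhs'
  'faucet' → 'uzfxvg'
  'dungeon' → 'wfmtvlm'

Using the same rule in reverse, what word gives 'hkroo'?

spill

This is the alphabet-reversal cipher (Atbash): a becomes z, b becomes y, etc.
Undoing it on hkroo: h↔s, k↔p, r↔i, o↔l, o↔l.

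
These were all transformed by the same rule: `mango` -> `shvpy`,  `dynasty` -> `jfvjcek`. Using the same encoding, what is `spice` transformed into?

ywqlo

Letter i (0-indexed) is shifted by i+6, so successive shifts are 6, 7, 8, ….
Applying it to spice: s+6=y, p+7=w, i+8=q, c+9=l, e+10=o.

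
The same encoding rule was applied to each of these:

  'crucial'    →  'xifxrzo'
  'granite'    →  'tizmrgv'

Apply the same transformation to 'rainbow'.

Each pair mirrors across the alphabet (c↔x, r↔i, u↔f): positions sum to 25. This is the alphabet-reversal cipher (Atbash): a becomes z, b becomes y, etc.
On rainbow: r↔i, a↔z, i↔r, n↔m, b↔y, o↔l, w↔d.

izrmyld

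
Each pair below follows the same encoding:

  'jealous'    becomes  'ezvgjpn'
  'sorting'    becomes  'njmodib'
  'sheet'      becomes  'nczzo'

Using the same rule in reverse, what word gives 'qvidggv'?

Compare letters: j→e is +21, e→z is +21, a→v is +21 — a constant shift. Every letter moves 21 places later in the alphabet, wrapping around z→a.
Undoing it on qvidggv: q−21=v, v−21=a, i−21=n, d−21=i, g−21=l, g−21=l, v−21=a.

vanilla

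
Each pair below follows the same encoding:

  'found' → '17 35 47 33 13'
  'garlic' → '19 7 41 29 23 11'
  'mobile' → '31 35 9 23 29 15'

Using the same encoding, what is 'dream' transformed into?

f(#6)→17 and o(#15)→35: differences scale by 2, so n = 2·pos + 5. The formula is n = 2×(alphabet index, a=1) + 5.
For dream: d=4→13, r=18→41, e=5→15, a=1→7, m=13→31.

13 41 15 7 31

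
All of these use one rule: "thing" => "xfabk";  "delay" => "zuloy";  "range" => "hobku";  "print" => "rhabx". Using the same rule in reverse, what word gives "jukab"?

t(19)→x(23) and h(7)→f(5) fit y≡21x+14 (mod 26); the inverse of 21 mod 26 is 5. This is an affine cipher: with a=0,…,z=25, each position x becomes (21x+14) mod 26.
Reversing it on jukab: j(9)→5·(9−14)≡1=b; u(20)→5·(20−14)≡4=e; k(10)→5·(10−14)≡6=g; a(0)→5·(0−14)≡8=i; b(1)→5·(1−14)≡13=n (all mod 26).

begin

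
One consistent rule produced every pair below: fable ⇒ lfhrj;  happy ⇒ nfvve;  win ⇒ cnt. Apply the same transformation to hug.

The shift depends on letter class: consonant f→l is +6, but vowel a→f is +5. The rule splits by letter class: vowels +5, consonants +6.
Applying it to hug: h(cons)+6=n, u(vowel)+5=z, g(cons)+6=m.

nzm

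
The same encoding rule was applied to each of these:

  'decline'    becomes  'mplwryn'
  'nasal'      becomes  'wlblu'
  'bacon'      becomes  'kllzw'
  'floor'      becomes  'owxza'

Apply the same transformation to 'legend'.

upppwo

A repeating key of period 2 is used — shifts +9, +11 over and over.
Applying it to legend: l+9=u, e+11=p, g+9=p, e+11=p, n+9=w, d+11=o.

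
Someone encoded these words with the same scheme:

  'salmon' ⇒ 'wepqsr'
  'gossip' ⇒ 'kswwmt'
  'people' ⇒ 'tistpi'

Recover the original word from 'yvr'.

urn

It's a constant shift of +4 (ROT4).
Undoing it on yvr: y−4=u, v−4=r, r−4=n.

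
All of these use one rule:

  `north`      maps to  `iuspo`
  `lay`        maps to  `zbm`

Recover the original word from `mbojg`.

The output letters match the input read backwards, each shifted +1: north reversed is htron. The word is reversed, then every letter is shifted forward by 1.
Decoding mbojg: shift back: m−1=l, b−1=a, o−1=n, j−1=i, g−1=f → lanif; then reverse → final.

final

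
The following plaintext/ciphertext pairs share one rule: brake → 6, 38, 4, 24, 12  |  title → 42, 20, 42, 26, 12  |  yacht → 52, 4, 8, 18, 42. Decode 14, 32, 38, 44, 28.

forum

The formula is n = 2×(alphabet index, a=1) + 2.
Undoing it on 14, 32, 38, 44, 28: 14→(14−2)÷2=6=f, 32→(32−2)÷2=15=o, 38→(38−2)÷2=18=r, 44→(44−2)÷2=21=u, 28→(28−2)÷2=13=m.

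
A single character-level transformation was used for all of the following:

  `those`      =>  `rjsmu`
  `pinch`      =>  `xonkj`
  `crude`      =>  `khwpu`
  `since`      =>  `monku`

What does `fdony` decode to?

t(19)→r(17) and h(7)→j(9) fit y≡5x+0 (mod 26); the inverse of 5 mod 26 is 21. This is an affine cipher: with a=0,…,z=25, each position x becomes (5x+0) mod 26.
Reversing it on fdony: f(5)→21·(5−0)≡1=b; d(3)→21·(3−0)≡11=l; o(14)→21·(14−0)≡8=i; n(13)→21·(13−0)≡13=n; y(24)→21·(24−0)≡10=k (all mod 26).

blink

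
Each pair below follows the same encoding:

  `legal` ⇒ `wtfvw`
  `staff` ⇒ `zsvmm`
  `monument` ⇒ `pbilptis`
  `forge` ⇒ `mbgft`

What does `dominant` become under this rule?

l(11)→w(22) and e(4)→t(19) fit y≡19x+21 (mod 26); the inverse of 19 mod 26 is 11. This is an affine cipher: with a=0,…,z=25, each position x becomes (19x+21) mod 26.
Applying it to dominant: d(3)→19·3+21≡0=a; o(14)→19·14+21≡1=b; m(12)→19·12+21≡15=p; i(8)→19·8+21≡17=r; n(13)→19·13+21≡8=i; a(0)→19·0+21≡21=v; n(13)→19·13+21≡8=i; t(19)→19·19+21≡18=s (all mod 26).

abprivis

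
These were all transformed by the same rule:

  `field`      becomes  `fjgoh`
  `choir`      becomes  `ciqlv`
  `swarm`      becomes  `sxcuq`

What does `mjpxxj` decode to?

Each letter shifts forward by its position index (0, 1, 2, …) — the shift grows by one for each successive letter.
Reversing it on mjpxxj: m−0=m, j−1=i, p−2=n, x−3=u, x−4=t, j−5=e.

minute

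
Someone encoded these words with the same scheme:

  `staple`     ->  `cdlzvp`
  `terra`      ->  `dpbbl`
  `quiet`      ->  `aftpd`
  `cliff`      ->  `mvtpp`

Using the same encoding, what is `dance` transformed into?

nlxmp

The shift depends on letter class: consonant s→c is +10, but vowel a→l is +11. Vowels shift forward by 11 and consonants shift forward by 10.
For dance: d(cons)+10=n, a(vowel)+11=l, n(cons)+10=x, c(cons)+10=m, e(vowel)+11=p.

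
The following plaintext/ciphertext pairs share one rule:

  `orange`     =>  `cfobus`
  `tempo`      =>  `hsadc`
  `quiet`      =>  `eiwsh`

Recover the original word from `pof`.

bar

This is a Caesar cipher with shift 14.
Undoing it on pof: p−14=b, o−14=a, f−14=r.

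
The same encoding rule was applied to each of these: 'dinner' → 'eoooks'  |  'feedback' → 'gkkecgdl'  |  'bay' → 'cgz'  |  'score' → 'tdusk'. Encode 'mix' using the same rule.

noy

The rule splits by letter class: vowels +6, consonants +1.
On mix: m(cons)+1=n, i(vowel)+6=o, x(cons)+1=y.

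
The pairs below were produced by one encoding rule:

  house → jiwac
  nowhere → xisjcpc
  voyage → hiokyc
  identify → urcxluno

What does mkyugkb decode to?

magical

h(7)→j(9) and o(14)→i(8) fit y≡11x+10 (mod 26); the inverse of 11 mod 26 is 19. Each letter's alphabet position (a=0..z=25) is mapped through 11·x+10 mod 26 — an affine cipher.
Reversing it on mkyugkb: m(12)→19·(12−10)≡12=m; k(10)→19·(10−10)≡0=a; y(24)→19·(24−10)≡6=g; u(20)→19·(20−10)≡8=i; g(6)→19·(6−10)≡2=c; k(10)→19·(10−10)≡0=a; b(1)→19·(1−10)≡11=l (all mod 26).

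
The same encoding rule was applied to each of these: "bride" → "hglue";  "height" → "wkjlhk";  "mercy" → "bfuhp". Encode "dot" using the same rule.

wrg

The output letters match the input read backwards, each shifted +3: bride reversed is edirb. The word is reversed, then every letter is shifted forward by 3.
On dot: reverse → tod; then shift: t+3=w, o+3=r, d+3=g.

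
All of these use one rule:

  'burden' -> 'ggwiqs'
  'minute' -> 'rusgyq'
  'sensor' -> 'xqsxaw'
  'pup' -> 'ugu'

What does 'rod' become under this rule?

wai

The shift depends on letter class: consonant b→g is +5, but vowel u→g is +12. Vowels shift forward by 12 and consonants shift forward by 5.
For rod: r(cons)+5=w, o(vowel)+12=a, d(cons)+5=i.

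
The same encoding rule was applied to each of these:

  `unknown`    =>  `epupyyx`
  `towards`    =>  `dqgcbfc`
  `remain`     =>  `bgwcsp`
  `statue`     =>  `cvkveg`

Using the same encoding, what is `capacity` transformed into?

Shifts by position in unknown: pos 0: u→e (+10), pos 1: n→p (+2), pos 2: k→u (+10), pos 3: n→p (+2) — repeating every 2. The shifts repeat in a cycle of length 2: positions 0,1,… shift by +10, +2, then the pattern repeats.
For capacity: c+10=m, a+2=c, p+10=z, a+2=c, c+10=m, i+2=k, t+10=d, y+2=a.

mczcmkda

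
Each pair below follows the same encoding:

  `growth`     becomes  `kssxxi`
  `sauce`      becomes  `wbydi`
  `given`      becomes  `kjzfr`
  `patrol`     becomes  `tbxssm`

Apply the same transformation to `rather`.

vbxiis

Shifts by position in growth: pos 0: g→k (+4), pos 1: r→s (+1), pos 2: o→s (+4), pos 3: w→x (+1) — repeating every 2. The shifts repeat in a cycle of length 2: positions 0,1,… shift by +4, +1, then the pattern repeats.
On rather: r+4=v, a+1=b, t+4=x, h+1=i, e+4=i, r+1=s.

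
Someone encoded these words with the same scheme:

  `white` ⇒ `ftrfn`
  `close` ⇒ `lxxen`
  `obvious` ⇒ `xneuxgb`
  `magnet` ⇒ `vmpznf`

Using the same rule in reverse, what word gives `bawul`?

sonic

The shifts repeat in a cycle of length 2: positions 0,1,… shift by +9, +12, then the pattern repeats.
Decoding bawul: b−9=s, a−12=o, w−9=n, u−12=i, l−9=c.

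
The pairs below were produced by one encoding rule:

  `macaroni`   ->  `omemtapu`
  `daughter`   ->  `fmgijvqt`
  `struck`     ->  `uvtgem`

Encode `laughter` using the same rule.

nmgijvqt

Two shifts are in play — +12 for a/e/i/o/u, +2 for every other letter.
For laughter: l(cons)+2=n, a(vowel)+12=m, u(vowel)+12=g, g(cons)+2=i, h(cons)+2=j, t(cons)+2=v, e(vowel)+12=q, r(cons)+2=t.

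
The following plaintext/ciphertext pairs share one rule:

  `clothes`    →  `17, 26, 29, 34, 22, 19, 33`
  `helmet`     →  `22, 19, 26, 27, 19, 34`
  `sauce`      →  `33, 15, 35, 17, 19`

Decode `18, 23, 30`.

c is letter #3 and maps to 17: an offset of 14. Letters become their 1-based position plus 14 (so a→15, b→16, …).
Undoing it on 18, 23, 30: 18→(18−14)÷1=4=d, 23→(23−14)÷1=9=i, 30→(30−14)÷1=16=p.

dip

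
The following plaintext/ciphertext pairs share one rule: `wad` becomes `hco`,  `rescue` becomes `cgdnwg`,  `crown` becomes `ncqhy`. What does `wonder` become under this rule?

hqyogc

The shift depends on letter class: consonant w→h is +11, but vowel a→c is +2. The rule splits by letter class: vowels +2, consonants +11.
For wonder: w(cons)+11=h, o(vowel)+2=q, n(cons)+11=y, d(cons)+11=o, e(vowel)+2=g, r(cons)+11=c.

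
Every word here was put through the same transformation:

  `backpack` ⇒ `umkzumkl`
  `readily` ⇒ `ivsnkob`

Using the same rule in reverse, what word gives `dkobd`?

treat

The word is reversed, then every letter is shifted forward by 10.
Decoding dkobd: shift back: d−10=t, k−10=a, o−10=e, b−10=r, d−10=t → taert; then reverse → treat.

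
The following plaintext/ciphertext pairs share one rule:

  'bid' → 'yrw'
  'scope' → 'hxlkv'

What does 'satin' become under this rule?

hzgrm

Each pair mirrors across the alphabet (b↔y, i↔r, d↔w): positions sum to 25. Letters are reflected about the middle of the alphabet (position → 25−position): Atbash.
On satin: s↔h, a↔z, t↔g, i↔r, n↔m.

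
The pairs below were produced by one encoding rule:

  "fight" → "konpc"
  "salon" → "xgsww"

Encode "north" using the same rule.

In fight: f→k is +5, i→o is +6, g→n is +7, h→p is +8 — the shift increases by 1 each position. The shift increases by 1 at each position, starting from +5: 5, 6, 7, ….
On north: n+5=s, o+6=u, r+7=y, t+8=b, h+9=q.

suybq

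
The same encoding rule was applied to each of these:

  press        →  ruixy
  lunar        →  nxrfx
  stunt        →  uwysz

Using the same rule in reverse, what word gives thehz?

react

In press: p→r is +2, r→u is +3, e→i is +4, s→x is +5 — the shift increases by 1 each position. The shift increases by 1 at each position, starting from +2: 2, 3, 4, ….
Undoing it on thehz: t−2=r, h−3=e, e−4=a, h−5=c, z−6=t.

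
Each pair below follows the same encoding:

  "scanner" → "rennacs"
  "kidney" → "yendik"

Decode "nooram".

maroon

The output letters match the input read backwards: scanner reversed is rennacs. The word is simply reversed.
Undoing it on nooram: then reverse → maroon.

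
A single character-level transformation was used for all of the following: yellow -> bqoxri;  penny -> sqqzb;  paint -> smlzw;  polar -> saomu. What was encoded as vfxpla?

studio

It's a Vigenère-style cipher with numeric key [3,12]: position i shifts by key[i mod 2].
Decoding vfxpla: v−3=s, f−12=t, x−3=u, p−12=d, l−3=i, a−12=o.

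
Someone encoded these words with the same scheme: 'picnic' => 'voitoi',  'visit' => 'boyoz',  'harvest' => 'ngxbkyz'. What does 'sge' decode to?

may

Every letter moves 6 places later in the alphabet, wrapping around z→a.
Undoing it on sge: s−6=m, g−6=a, e−6=y.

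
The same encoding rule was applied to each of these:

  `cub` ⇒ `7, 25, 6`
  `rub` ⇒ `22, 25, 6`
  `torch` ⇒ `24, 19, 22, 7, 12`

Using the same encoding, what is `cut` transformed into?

c is letter #3 and maps to 7: an offset of 4. Each letter is replaced by its alphabet position (a=1..z=26) + 4.
For cut: c=3→7, u=21→25, t=20→24.

7, 25, 24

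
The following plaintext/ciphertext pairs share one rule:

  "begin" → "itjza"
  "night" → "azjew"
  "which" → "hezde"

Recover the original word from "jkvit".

globe

b(1)→i(8) and e(4)→t(19) fit y≡21x+13 (mod 26); the inverse of 21 mod 26 is 5. Treating letters as 0–25, the rule is x ↦ 21x + 13 (mod 26).
Reversing it on jkvit: j(9)→5·(9−13)≡6=g; k(10)→5·(10−13)≡11=l; v(21)→5·(21−13)≡14=o; i(8)→5·(8−13)≡1=b; t(19)→5·(19−13)≡4=e (all mod 26).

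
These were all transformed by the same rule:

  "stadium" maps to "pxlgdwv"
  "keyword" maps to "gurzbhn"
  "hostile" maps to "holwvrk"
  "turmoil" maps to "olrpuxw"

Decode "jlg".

dig

The output letters match the input read backwards, each shifted +3: stadium reversed is muidats. Read the word backwards and shift each letter +3.
Reversing it on jlg: shift back: j−3=g, l−3=i, g−3=d → gid; then reverse → dig.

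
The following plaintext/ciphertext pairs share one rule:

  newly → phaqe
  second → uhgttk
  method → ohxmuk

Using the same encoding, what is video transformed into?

xlhju

In newly: n→p is +2, e→h is +3, w→a is +4, l→q is +5 — the shift increases by 1 each position. Each letter shifts forward by (position + 2), i.e. 2, 3, 4, … — the shift grows by one for each successive letter.
Applying it to video: v+2=x, i+3=l, d+4=h, e+5=j, o+6=u.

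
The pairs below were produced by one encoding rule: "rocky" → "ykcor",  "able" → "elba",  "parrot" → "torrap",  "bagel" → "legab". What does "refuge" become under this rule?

egufer

The output letters match the input read backwards: rocky reversed is ykcor. The word is simply reversed.
Applying it to refuge: reverse → egufer.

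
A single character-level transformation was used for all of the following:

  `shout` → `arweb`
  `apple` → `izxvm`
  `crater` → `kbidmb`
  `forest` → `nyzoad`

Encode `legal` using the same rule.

A repeating key of period 2 is used — shifts +8, +10 over and over.
For legal: l+8=t, e+10=o, g+8=o, a+10=k, l+8=t.

tookt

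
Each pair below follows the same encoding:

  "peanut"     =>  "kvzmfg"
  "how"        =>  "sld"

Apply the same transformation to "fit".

Each pair mirrors across the alphabet (p↔k, e↔v, a↔z): positions sum to 25. This is the alphabet-reversal cipher (Atbash): a becomes z, b becomes y, etc.
For fit: f↔u, i↔r, t↔g.

urg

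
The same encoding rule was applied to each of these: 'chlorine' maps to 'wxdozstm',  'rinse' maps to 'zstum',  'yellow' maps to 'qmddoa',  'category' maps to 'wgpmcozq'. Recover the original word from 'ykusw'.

music

c(2)→w(22) and h(7)→x(23) fit y≡21x+6 (mod 26); the inverse of 21 mod 26 is 5. Treating letters as 0–25, the rule is x ↦ 21x + 6 (mod 26).
Reversing it on ykusw: y(24)→5·(24−6)≡12=m; k(10)→5·(10−6)≡20=u; u(20)→5·(20−6)≡18=s; s(18)→5·(18−6)≡8=i; w(22)→5·(22−6)≡2=c (all mod 26).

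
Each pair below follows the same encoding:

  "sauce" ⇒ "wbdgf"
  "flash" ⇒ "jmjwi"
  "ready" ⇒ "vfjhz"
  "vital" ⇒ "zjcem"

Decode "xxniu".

Shifts by position in sauce: pos 0: s→w (+4), pos 1: a→b (+1), pos 2: u→d (+9), pos 3: c→g (+4), pos 4: e→f (+1) — repeating every 3. The shifts repeat in a cycle of length 3: positions 0,1,… shift by +4, +1, +9, then the pattern repeats.
Decoding xxniu: x−4=t, x−1=w, n−9=e, i−4=e, u−1=t.

tweet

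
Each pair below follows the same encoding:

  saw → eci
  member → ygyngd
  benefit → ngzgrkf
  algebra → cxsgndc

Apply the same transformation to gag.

scs

The shift depends on letter class: consonant s→e is +12, but vowel a→c is +2. The rule splits by letter class: vowels +2, consonants +12.
On gag: g(cons)+12=s, a(vowel)+2=c, g(cons)+12=s.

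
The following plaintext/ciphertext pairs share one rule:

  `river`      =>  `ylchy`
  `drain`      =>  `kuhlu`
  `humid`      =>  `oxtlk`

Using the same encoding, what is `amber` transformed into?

Shifts by position in river: pos 0: r→y (+7), pos 1: i→l (+3), pos 2: v→c (+7), pos 3: e→h (+3) — repeating every 2. The shifts repeat in a cycle of length 2: positions 0,1,… shift by +7, +3, then the pattern repeats.
On amber: a+7=h, m+3=p, b+7=i, e+3=h, r+7=y.

hpihy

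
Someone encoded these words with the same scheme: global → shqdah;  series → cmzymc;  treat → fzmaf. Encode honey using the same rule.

vqnmu

g(6)→s(18) and l(11)→h(7) fit y≡3x+0 (mod 26); the inverse of 3 mod 26 is 9. Each letter's alphabet position (a=0..z=25) is mapped through 3·x+0 mod 26 — an affine cipher.
On honey: h(7)→3·7+0≡21=v; o(14)→3·14+0≡16=q; n(13)→3·13+0≡13=n; e(4)→3·4+0≡12=m; y(24)→3·24+0≡20=u (all mod 26).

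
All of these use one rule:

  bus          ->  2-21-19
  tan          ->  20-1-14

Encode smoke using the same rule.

Letters become their 1-indexed alphabet positions: a=1 … z=26.
For smoke: s=19→19, m=13→13, o=15→15, k=11→11, e=5→5.

19-13-15-11-5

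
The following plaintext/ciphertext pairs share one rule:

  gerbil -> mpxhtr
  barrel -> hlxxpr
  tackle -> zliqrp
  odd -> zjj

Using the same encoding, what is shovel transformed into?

Vowels shift forward by 11 and consonants shift forward by 6.
On shovel: s(cons)+6=y, h(cons)+6=n, o(vowel)+11=z, v(cons)+6=b, e(vowel)+11=p, l(cons)+6=r.

ynzbpr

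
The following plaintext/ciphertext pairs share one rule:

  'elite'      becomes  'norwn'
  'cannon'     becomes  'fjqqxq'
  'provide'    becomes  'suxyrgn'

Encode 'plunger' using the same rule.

The shift depends on letter class: consonant l→o is +3, but vowel e→n is +9. Vowels shift forward by 9 and consonants shift forward by 3.
For plunger: p(cons)+3=s, l(cons)+3=o, u(vowel)+9=d, n(cons)+3=q, g(cons)+3=j, e(vowel)+9=n, r(cons)+3=u.

sodqjnu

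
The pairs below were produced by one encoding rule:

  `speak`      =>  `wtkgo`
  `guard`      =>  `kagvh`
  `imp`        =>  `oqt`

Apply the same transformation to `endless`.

The shift depends on letter class: consonant s→w is +4, but vowel e→k is +6. The rule splits by letter class: vowels +6, consonants +4.
On endless: e(vowel)+6=k, n(cons)+4=r, d(cons)+4=h, l(cons)+4=p, e(vowel)+6=k, s(cons)+4=w, s(cons)+4=w.

krhpkww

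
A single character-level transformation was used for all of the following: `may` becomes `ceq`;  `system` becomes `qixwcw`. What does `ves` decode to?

The output letters match the input read backwards, each shifted +4: may reversed is yam. Read the word backwards and shift each letter +4.
Undoing it on ves: shift back: v−4=r, e−4=a, s−4=o → rao; then reverse → oar.

oar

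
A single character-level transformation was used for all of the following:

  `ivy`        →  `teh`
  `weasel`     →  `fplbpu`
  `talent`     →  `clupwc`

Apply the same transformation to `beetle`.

The shift depends on letter class: consonant v→e is +9, but vowel i→t is +11. Vowels shift forward by 11 and consonants shift forward by 9.
On beetle: b(cons)+9=k, e(vowel)+11=p, e(vowel)+11=p, t(cons)+9=c, l(cons)+9=u, e(vowel)+11=p.

kppcup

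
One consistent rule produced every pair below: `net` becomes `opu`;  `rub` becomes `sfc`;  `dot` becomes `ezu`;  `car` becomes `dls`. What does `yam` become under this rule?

zln

The rule splits by letter class: vowels +11, consonants +1.
On yam: y(cons)+1=z, a(vowel)+11=l, m(cons)+1=n.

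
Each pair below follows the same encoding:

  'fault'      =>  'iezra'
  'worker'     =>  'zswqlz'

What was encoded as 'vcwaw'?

In fault: f→i is +3, a→e is +4, u→z is +5, l→r is +6 — the shift increases by 1 each position. The shift increases by 1 at each position, starting from +3: 3, 4, 5, ….
Decoding vcwaw: v−3=s, c−4=y, w−5=r, a−6=u, w−7=p.

syrup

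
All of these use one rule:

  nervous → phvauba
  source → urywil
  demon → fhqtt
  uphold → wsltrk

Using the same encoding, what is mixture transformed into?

In nervous: n→p is +2, e→h is +3, r→v is +4, v→a is +5 — the shift increases by 1 each position. The shift increases by 1 at each position, starting from +2: 2, 3, 4, ….
Applying it to mixture: m+2=o, i+3=l, x+4=b, t+5=y, u+6=a, r+7=y, e+8=m.

olbyaym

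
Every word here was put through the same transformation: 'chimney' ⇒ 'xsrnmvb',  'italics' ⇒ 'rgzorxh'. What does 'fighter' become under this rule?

urtsgvi

Each pair mirrors across the alphabet (c↔x, h↔s, i↔r): positions sum to 25. Each letter is replaced by its mirror in the alphabet: a↔z, b↔y, c↔x, and so on (the Atbash cipher).
Applying it to fighter: f↔u, i↔r, g↔t, h↔s, t↔g, e↔v, r↔i.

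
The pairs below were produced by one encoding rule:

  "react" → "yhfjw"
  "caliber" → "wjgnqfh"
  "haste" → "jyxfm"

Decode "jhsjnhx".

The word is reversed, then every letter is shifted forward by 5.
Decoding jhsjnhx: shift back: j−5=e, h−5=c, s−5=n, j−5=e, n−5=i, h−5=c, x−5=s → ecneics; then reverse → science.

science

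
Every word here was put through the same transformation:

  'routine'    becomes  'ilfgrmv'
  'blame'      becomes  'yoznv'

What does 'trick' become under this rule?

girxp

Each pair mirrors across the alphabet (r↔i, o↔l, u↔f): positions sum to 25. Letters are reflected about the middle of the alphabet (position → 25−position): Atbash.
Applying it to trick: t↔g, r↔i, i↔r, c↔x, k↔p.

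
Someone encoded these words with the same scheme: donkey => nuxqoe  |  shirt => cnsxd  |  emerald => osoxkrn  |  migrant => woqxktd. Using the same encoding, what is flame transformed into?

prkso

Shifts by position in donkey: pos 0: d→n (+10), pos 1: o→u (+6), pos 2: n→x (+10), pos 3: k→q (+6) — repeating every 2. It's a Vigenère-style cipher with numeric key [10,6]: position i shifts by key[i mod 2].
Applying it to flame: f+10=p, l+6=r, a+10=k, m+6=s, e+10=o.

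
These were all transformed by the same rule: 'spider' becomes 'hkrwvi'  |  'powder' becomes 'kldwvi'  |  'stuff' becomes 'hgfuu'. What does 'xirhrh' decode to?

crisis

Each pair mirrors across the alphabet (s↔h, p↔k, i↔r): positions sum to 25. Each letter is replaced by its mirror in the alphabet: a↔z, b↔y, c↔x, and so on (the Atbash cipher).
Undoing it on xirhrh: x↔c, i↔r, r↔i, h↔s, r↔i, h↔s.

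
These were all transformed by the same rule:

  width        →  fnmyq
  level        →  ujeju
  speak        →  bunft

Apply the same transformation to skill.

bprqu

Shifts by position in width: pos 0: w→f (+9), pos 1: i→n (+5), pos 2: d→m (+9), pos 3: t→y (+5) — repeating every 2. A repeating key of period 2 is used — shifts +9, +5 over and over.
For skill: s+9=b, k+5=p, i+9=r, l+5=q, l+9=u.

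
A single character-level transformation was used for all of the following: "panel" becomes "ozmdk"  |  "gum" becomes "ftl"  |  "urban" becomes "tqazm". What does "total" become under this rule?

Each letter is shifted forward by 25 in the alphabet (a Caesar shift of +25).
On total: t+25=s, o+25=n, t+25=s, a+25=z, l+25=k.

snszk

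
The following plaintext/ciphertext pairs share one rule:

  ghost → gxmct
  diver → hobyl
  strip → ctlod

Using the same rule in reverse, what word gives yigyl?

eager

g(6)→g(6) and h(7)→x(23) fit y≡17x+8 (mod 26); the inverse of 17 mod 26 is 23. Each letter's alphabet position (a=0..z=25) is mapped through 17·x+8 mod 26 — an affine cipher.
Undoing it on yigyl: y(24)→23·(24−8)≡4=e; i(8)→23·(8−8)≡0=a; g(6)→23·(6−8)≡6=g; y(24)→23·(24−8)≡4=e; l(11)→23·(11−8)≡17=r (all mod 26).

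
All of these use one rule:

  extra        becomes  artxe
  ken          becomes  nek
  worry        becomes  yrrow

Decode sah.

has

The output letters match the input read backwards: extra reversed is artxe. It's just the letters in reverse order.
Decoding sah: then reverse → has.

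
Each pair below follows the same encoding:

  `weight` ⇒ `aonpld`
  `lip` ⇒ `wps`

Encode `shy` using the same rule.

Read the word backwards and shift each letter +7.
On shy: reverse → yhs; then shift: y+7=f, h+7=o, s+7=z.

foz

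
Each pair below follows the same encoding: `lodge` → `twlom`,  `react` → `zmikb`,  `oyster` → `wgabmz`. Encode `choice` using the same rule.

kpwqkm

Compare letters: l→t is +8, o→w is +8, d→l is +8 — a constant shift. It's a constant shift of +8 (ROT8).
Applying it to choice: c+8=k, h+8=p, o+8=w, i+8=q, c+8=k, e+8=m.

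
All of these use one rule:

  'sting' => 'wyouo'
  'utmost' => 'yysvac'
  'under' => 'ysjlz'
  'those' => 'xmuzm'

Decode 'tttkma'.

In sting: s→w is +4, t→y is +5, i→o is +6, n→u is +7 — the shift increases by 1 each position. The shift increases by 1 at each position, starting from +4: 4, 5, 6, ….
Reversing it on tttkma: t−4=p, t−5=o, t−6=n, k−7=d, m−8=e, a−9=r.

ponder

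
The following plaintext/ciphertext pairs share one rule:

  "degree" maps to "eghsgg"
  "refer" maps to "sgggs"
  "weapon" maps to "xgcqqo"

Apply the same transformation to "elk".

gml

Two shifts are in play — +2 for a/e/i/o/u, +1 for every other letter.
Applying it to elk: e(vowel)+2=g, l(cons)+1=m, k(cons)+1=l.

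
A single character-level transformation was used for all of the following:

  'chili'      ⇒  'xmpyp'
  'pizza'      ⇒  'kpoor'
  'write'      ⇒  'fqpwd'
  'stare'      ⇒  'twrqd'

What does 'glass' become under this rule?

c(2)→x(23) and h(7)→m(12) fit y≡3x+17 (mod 26); the inverse of 3 mod 26 is 9. Treating letters as 0–25, the rule is x ↦ 3x + 17 (mod 26).
Applying it to glass: g(6)→3·6+17≡9=j; l(11)→3·11+17≡24=y; a(0)→3·0+17≡17=r; s(18)→3·18+17≡19=t; s(18)→3·18+17≡19=t (all mod 26).

jyrtt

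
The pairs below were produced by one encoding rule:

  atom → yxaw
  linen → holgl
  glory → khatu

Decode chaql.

This is an affine cipher: with a=0,…,z=25, each position x becomes (15x+24) mod 26.
Reversing it on chaql: c(2)→7·(2−24)≡2=c; h(7)→7·(7−24)≡11=l; a(0)→7·(0−24)≡14=o; q(16)→7·(16−24)≡22=w; l(11)→7·(11−24)≡13=n (all mod 26).

clown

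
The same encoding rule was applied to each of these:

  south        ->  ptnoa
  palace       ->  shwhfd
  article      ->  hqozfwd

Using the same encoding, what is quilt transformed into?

rnzwo

s(18)→p(15) and o(14)→t(19) fit y≡25x+7 (mod 26); the inverse of 25 mod 26 is 25. Each letter's alphabet position (a=0..z=25) is mapped through 25·x+7 mod 26 — an affine cipher.
On quilt: q(16)→25·16+7≡17=r; u(20)→25·20+7≡13=n; i(8)→25·8+7≡25=z; l(11)→25·11+7≡22=w; t(19)→25·19+7≡14=o (all mod 26).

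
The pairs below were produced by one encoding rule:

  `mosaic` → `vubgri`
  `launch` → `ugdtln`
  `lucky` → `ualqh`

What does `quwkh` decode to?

honey

Shifts by position in mosaic: pos 0: m→v (+9), pos 1: o→u (+6), pos 2: s→b (+9), pos 3: a→g (+6) — repeating every 2. It's a Vigenère-style cipher with numeric key [9,6]: position i shifts by key[i mod 2].
Decoding quwkh: q−9=h, u−6=o, w−9=n, k−6=e, h−9=y.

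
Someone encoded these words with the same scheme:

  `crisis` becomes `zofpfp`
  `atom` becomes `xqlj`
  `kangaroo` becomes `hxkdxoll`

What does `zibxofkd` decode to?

clearing

Compare letters: c→z is +23, r→o is +23, i→f is +23 — a constant shift. This is a Caesar cipher with shift 23.
Decoding zibxofkd: z−23=c, i−23=l, b−23=e, x−23=a, o−23=r, f−23=i, k−23=n, d−23=g.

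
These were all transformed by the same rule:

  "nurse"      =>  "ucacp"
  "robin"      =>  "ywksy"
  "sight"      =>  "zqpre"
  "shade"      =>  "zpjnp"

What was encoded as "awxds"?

tooth

In nurse: n→u is +7, u→c is +8, r→a is +9, s→c is +10 — the shift increases by 1 each position. Each letter shifts forward by (position + 7), i.e. 7, 8, 9, … — the shift grows by one for each successive letter.
Decoding awxds: a−7=t, w−8=o, x−9=o, d−10=t, s−11=h.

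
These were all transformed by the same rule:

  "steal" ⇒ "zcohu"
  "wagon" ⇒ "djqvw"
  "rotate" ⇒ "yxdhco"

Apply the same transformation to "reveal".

Shifts by position in steal: pos 0: s→z (+7), pos 1: t→c (+9), pos 2: e→o (+10), pos 3: a→h (+7), pos 4: l→u (+9) — repeating every 3. The shifts repeat in a cycle of length 3: positions 0,1,… shift by +7, +9, +10, then the pattern repeats.
For reveal: r+7=y, e+9=n, v+10=f, e+7=l, a+9=j, l+10=v.

ynfljv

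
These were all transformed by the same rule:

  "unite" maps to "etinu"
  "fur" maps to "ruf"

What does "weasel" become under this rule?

The output letters match the input read backwards: unite reversed is etinu. It's just the letters in reverse order.
On weasel: reverse → lesaew.

lesaew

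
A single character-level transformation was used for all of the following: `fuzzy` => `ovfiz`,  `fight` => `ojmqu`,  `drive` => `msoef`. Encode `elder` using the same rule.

Shifts by position in fuzzy: pos 0: f→o (+9), pos 1: u→v (+1), pos 2: z→f (+6), pos 3: z→i (+9), pos 4: y→z (+1) — repeating every 3. A repeating key of period 3 is used — shifts +9, +1, +6 over and over.
For elder: e+9=n, l+1=m, d+6=j, e+9=n, r+1=s.

nmjns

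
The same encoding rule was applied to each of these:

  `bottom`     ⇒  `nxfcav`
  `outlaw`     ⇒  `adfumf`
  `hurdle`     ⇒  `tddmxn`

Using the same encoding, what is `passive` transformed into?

bjebueq

A repeating key of period 2 is used — shifts +12, +9 over and over.
On passive: p+12=b, a+9=j, s+12=e, s+9=b, i+12=u, v+9=e, e+12=q.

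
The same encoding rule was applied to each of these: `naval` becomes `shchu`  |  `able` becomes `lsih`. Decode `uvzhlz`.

The output letters match the input read backwards, each shifted +7: naval reversed is lavan. The word is reversed, then every letter is shifted forward by 7.
Undoing it on uvzhlz: shift back: u−7=n, v−7=o, z−7=s, h−7=a, l−7=e, z−7=s → nosaes; then reverse → season.

season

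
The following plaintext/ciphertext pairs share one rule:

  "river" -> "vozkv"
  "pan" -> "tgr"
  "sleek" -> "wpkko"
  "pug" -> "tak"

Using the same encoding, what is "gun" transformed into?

The shift depends on letter class: consonant r→v is +4, but vowel i→o is +6. The rule splits by letter class: vowels +6, consonants +4.
On gun: g(cons)+4=k, u(vowel)+6=a, n(cons)+4=r.

kar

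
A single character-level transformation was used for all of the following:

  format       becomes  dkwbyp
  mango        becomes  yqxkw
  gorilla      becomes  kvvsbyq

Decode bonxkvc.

The output letters match the input read backwards, each shifted +10: format reversed is tamrof. The word is reversed, then every letter is shifted forward by 10.
Undoing it on bonxkvc: shift back: b−10=r, o−10=e, n−10=d, x−10=n, k−10=a, v−10=l, c−10=s → rednals; then reverse → slander.

slander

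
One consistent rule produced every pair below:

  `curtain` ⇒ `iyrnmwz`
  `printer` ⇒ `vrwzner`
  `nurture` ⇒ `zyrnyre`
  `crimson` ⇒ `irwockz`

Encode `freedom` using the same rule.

c(2)→i(8) and u(20)→y(24) fit y≡11x+12 (mod 26); the inverse of 11 mod 26 is 19. This is an affine cipher: with a=0,…,z=25, each position x becomes (11x+12) mod 26.
On freedom: f(5)→11·5+12≡15=p; r(17)→11·17+12≡17=r; e(4)→11·4+12≡4=e; e(4)→11·4+12≡4=e; d(3)→11·3+12≡19=t; o(14)→11·14+12≡10=k; m(12)→11·12+12≡14=o (all mod 26).

preetko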